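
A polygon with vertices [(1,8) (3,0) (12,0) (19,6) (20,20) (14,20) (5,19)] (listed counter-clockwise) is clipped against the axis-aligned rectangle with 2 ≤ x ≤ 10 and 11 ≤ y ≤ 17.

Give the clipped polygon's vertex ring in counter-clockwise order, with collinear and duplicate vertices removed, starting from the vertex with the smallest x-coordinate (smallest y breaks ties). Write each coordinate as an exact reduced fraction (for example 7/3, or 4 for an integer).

Clipped polygon: [(23/11,11) (10,11) (10,17) (47/11,17)]

1. After x ≥ 2: [(2,43/4) (2,4) (3,0) (12,0) (19,6) (20,20) (14,20) (5,19)]
2. After x ≤ 10: [(2,43/4) (2,4) (3,0) (10,0) (10,176/9) (5,19)]
3. After y ≥ 11: [(23/11,11) (10,11) (10,176/9) (5,19)]
4. After y ≤ 17: [(47/11,17) (23/11,11) (10,11) (10,17)]
5. Canonical ring: [(23/11,11) (10,11) (10,17) (47/11,17)]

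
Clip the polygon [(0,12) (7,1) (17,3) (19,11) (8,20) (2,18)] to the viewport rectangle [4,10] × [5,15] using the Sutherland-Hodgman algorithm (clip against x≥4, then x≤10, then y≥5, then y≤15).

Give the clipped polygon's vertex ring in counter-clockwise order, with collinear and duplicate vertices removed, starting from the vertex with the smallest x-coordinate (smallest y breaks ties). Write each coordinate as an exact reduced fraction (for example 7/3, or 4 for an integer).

1. After x ≥ 4: [(4,40/7) (7,1) (17,3) (19,11) (8,20) (4,56/3)]
2. After x ≤ 10: [(4,40/7) (7,1) (10,8/5) (10,202/11) (8,20) (4,56/3)]
3. After y ≥ 5: [(4,40/7) (49/11,5) (10,5) (10,202/11) (8,20) (4,56/3)]
4. After y ≤ 15: [(4,15) (4,40/7) (49/11,5) (10,5) (10,15)]
5. Canonical ring: [(4,40/7) (49/11,5) (10,5) (10,15) (4,15)]

Clipped polygon: [(4,40/7) (49/11,5) (10,5) (10,15) (4,15)]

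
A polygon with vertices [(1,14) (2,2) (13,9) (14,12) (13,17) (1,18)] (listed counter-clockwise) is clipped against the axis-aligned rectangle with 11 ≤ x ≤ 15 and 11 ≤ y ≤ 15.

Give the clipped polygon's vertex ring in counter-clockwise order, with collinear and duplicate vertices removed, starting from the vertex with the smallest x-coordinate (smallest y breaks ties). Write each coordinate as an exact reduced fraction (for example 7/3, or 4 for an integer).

Clipped polygon: [(11,11) (41/3,11) (14,12) (67/5,15) (11,15)]

1. After x ≥ 11: [(11,85/11) (13,9) (14,12) (13,17) (11,103/6)]
2. After x ≤ 15: [(11,85/11) (13,9) (14,12) (13,17) (11,103/6)]
3. After y ≥ 11: [(11,11) (41/3,11) (14,12) (13,17) (11,103/6)]
4. After y ≤ 15: [(11,15) (11,11) (41/3,11) (14,12) (67/5,15)]
5. Canonical ring: [(11,11) (41/3,11) (14,12) (67/5,15) (11,15)]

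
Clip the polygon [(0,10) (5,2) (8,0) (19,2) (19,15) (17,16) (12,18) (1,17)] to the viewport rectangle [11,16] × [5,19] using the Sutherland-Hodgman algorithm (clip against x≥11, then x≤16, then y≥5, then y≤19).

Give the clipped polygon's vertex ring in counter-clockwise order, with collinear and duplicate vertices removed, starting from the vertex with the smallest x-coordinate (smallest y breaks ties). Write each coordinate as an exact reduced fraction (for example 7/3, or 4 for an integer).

Clipped polygon: [(11,5) (16,5) (16,82/5) (12,18) (11,197/11)]

1. After x ≥ 11: [(11,6/11) (19,2) (19,15) (17,16) (12,18) (11,197/11)]
2. After x ≤ 16: [(11,6/11) (16,16/11) (16,82/5) (12,18) (11,197/11)]
3. After y ≥ 5: [(11,5) (16,5) (16,82/5) (12,18) (11,197/11)]
4. After y ≤ 19: [(11,5) (16,5) (16,82/5) (12,18) (11,197/11)]
5. Canonical ring: [(11,5) (16,5) (16,82/5) (12,18) (11,197/11)]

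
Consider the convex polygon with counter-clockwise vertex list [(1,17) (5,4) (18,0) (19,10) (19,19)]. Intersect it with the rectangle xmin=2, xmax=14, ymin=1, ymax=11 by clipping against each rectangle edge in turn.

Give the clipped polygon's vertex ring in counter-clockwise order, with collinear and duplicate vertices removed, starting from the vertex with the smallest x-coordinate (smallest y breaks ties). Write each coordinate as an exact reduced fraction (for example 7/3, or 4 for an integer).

Clipped polygon: [(37/13,11) (5,4) (14,16/13) (14,11)]

1. After x ≥ 2: [(2,154/9) (2,55/4) (5,4) (18,0) (19,10) (19,19)]
2. After x ≤ 14: [(14,166/9) (2,154/9) (2,55/4) (5,4) (14,16/13)]
3. After y ≥ 1: [(14,166/9) (2,154/9) (2,55/4) (5,4) (14,16/13)]
4. After y ≤ 11: [(14,11) (37/13,11) (5,4) (14,16/13)]
5. Canonical ring: [(37/13,11) (5,4) (14,16/13) (14,11)]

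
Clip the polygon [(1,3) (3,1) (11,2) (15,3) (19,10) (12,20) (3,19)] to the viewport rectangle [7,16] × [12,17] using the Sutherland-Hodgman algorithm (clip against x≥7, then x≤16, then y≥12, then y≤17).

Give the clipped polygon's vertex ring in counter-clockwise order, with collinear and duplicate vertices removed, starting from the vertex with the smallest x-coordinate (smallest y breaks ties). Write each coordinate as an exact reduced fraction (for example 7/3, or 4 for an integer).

1. After x ≥ 7: [(7,3/2) (11,2) (15,3) (19,10) (12,20) (7,175/9)]
2. After x ≤ 16: [(7,3/2) (11,2) (15,3) (16,19/4) (16,100/7) (12,20) (7,175/9)]
3. After y ≥ 12: [(7,12) (16,12) (16,100/7) (12,20) (7,175/9)]
4. After y ≤ 17: [(7,17) (7,12) (16,12) (16,100/7) (141/10,17)]
5. Canonical ring: [(7,12) (16,12) (16,100/7) (141/10,17) (7,17)]

Clipped polygon: [(7,12) (16,12) (16,100/7) (141/10,17) (7,17)]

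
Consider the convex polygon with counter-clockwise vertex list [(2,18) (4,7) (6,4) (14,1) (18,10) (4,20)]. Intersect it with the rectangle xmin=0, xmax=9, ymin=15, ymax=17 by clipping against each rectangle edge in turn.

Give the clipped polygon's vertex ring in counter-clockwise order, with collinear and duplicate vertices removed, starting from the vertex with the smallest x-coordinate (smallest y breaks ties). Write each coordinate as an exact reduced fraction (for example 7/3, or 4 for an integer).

Clipped polygon: [(24/11,17) (28/11,15) (9,15) (9,115/7) (41/5,17)]

1. After x ≥ 0: [(2,18) (4,7) (6,4) (14,1) (18,10) (4,20)]
2. After x ≤ 9: [(2,18) (4,7) (6,4) (9,23/8) (9,115/7) (4,20)]
3. After y ≥ 15: [(2,18) (28/11,15) (9,15) (9,115/7) (4,20)]
4. After y ≤ 17: [(24/11,17) (28/11,15) (9,15) (9,115/7) (41/5,17)]
5. Canonical ring: [(24/11,17) (28/11,15) (9,15) (9,115/7) (41/5,17)]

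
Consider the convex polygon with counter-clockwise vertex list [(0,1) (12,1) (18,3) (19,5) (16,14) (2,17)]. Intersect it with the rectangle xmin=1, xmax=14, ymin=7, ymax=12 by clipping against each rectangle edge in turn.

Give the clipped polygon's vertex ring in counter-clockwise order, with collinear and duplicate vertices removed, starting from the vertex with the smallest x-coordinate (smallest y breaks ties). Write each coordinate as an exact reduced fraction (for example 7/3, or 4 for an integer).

1. After x ≥ 1: [(1,9) (1,1) (12,1) (18,3) (19,5) (16,14) (2,17)]
2. After x ≤ 14: [(1,9) (1,1) (12,1) (14,5/3) (14,101/7) (2,17)]
3. After y ≥ 7: [(1,9) (1,7) (14,7) (14,101/7) (2,17)]
4. After y ≤ 12: [(11/8,12) (1,9) (1,7) (14,7) (14,12)]
5. Canonical ring: [(1,7) (14,7) (14,12) (11/8,12) (1,9)]

Clipped polygon: [(1,7) (14,7) (14,12) (11/8,12) (1,9)]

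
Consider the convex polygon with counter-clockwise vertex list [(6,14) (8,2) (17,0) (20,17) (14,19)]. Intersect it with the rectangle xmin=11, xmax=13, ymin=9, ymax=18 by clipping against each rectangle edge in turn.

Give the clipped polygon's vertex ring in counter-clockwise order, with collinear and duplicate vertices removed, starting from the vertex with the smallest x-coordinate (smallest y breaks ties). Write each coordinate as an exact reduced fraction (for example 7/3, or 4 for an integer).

Clipped polygon: [(11,9) (13,9) (13,18) (62/5,18) (11,137/8)]

1. After x ≥ 11: [(11,137/8) (11,4/3) (17,0) (20,17) (14,19)]
2. After x ≤ 13: [(13,147/8) (11,137/8) (11,4/3) (13,8/9)]
3. After y ≥ 9: [(13,9) (13,147/8) (11,137/8) (11,9)]
4. After y ≤ 18: [(13,9) (13,18) (62/5,18) (11,137/8) (11,9)]
5. Canonical ring: [(11,9) (13,9) (13,18) (62/5,18) (11,137/8)]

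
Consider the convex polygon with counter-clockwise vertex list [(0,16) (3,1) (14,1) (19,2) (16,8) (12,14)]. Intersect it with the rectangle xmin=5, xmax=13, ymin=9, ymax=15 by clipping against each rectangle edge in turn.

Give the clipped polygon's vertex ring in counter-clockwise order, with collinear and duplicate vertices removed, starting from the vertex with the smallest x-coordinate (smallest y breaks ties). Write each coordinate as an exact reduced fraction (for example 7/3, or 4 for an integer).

1. After x ≥ 5: [(5,91/6) (5,1) (14,1) (19,2) (16,8) (12,14)]
2. After x ≤ 13: [(5,91/6) (5,1) (13,1) (13,25/2) (12,14)]
3. After y ≥ 9: [(5,91/6) (5,9) (13,9) (13,25/2) (12,14)]
4. After y ≤ 15: [(6,15) (5,15) (5,9) (13,9) (13,25/2) (12,14)]
5. Canonical ring: [(5,9) (13,9) (13,25/2) (12,14) (6,15) (5,15)]

Clipped polygon: [(5,9) (13,9) (13,25/2) (12,14) (6,15) (5,15)]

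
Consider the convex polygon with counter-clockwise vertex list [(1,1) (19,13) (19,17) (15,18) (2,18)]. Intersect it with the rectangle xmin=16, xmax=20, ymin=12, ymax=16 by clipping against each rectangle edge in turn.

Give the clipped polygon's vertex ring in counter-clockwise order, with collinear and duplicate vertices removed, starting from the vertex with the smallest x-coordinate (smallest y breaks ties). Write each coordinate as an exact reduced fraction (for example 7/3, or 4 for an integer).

Clipped polygon: [(16,12) (35/2,12) (19,13) (19,16) (16,16)]

1. After x ≥ 16: [(16,11) (19,13) (19,17) (16,71/4)]
2. After x ≤ 20: [(16,11) (19,13) (19,17) (16,71/4)]
3. After y ≥ 12: [(16,12) (35/2,12) (19,13) (19,17) (16,71/4)]
4. After y ≤ 16: [(16,16) (16,12) (35/2,12) (19,13) (19,16)]
5. Canonical ring: [(16,12) (35/2,12) (19,13) (19,16) (16,16)]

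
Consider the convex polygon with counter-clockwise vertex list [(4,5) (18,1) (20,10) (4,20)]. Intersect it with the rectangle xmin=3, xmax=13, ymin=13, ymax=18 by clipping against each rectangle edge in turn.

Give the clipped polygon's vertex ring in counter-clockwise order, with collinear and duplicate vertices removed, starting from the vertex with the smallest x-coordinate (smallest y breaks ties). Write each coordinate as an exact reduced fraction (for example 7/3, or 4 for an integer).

1. After x ≥ 3: [(4,5) (18,1) (20,10) (4,20)]
2. After x ≤ 13: [(4,5) (13,17/7) (13,115/8) (4,20)]
3. After y ≥ 13: [(4,13) (13,13) (13,115/8) (4,20)]
4. After y ≤ 18: [(4,18) (4,13) (13,13) (13,115/8) (36/5,18)]
5. Canonical ring: [(4,13) (13,13) (13,115/8) (36/5,18) (4,18)]

Clipped polygon: [(4,13) (13,13) (13,115/8) (36/5,18) (4,18)]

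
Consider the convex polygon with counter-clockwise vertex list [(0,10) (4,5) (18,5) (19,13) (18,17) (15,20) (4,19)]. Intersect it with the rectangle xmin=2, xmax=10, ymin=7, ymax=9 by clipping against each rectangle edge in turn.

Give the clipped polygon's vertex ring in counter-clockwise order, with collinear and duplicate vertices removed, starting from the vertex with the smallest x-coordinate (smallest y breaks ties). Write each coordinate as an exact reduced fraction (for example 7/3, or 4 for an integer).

1. After x ≥ 2: [(2,29/2) (2,15/2) (4,5) (18,5) (19,13) (18,17) (15,20) (4,19)]
2. After x ≤ 10: [(2,29/2) (2,15/2) (4,5) (10,5) (10,215/11) (4,19)]
3. After y ≥ 7: [(2,29/2) (2,15/2) (12/5,7) (10,7) (10,215/11) (4,19)]
4. After y ≤ 9: [(2,9) (2,15/2) (12/5,7) (10,7) (10,9)]
5. Canonical ring: [(2,15/2) (12/5,7) (10,7) (10,9) (2,9)]

Clipped polygon: [(2,15/2) (12/5,7) (10,7) (10,9) (2,9)]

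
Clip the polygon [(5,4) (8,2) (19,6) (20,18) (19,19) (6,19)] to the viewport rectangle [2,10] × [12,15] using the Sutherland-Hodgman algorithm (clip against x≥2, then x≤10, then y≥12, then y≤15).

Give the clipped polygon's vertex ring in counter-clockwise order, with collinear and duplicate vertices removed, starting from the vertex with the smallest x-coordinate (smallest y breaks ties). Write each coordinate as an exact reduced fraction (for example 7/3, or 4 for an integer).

1. After x ≥ 2: [(5,4) (8,2) (19,6) (20,18) (19,19) (6,19)]
2. After x ≤ 10: [(5,4) (8,2) (10,30/11) (10,19) (6,19)]
3. After y ≥ 12: [(83/15,12) (10,12) (10,19) (6,19)]
4. After y ≤ 15: [(86/15,15) (83/15,12) (10,12) (10,15)]
5. Canonical ring: [(83/15,12) (10,12) (10,15) (86/15,15)]

Clipped polygon: [(83/15,12) (10,12) (10,15) (86/15,15)]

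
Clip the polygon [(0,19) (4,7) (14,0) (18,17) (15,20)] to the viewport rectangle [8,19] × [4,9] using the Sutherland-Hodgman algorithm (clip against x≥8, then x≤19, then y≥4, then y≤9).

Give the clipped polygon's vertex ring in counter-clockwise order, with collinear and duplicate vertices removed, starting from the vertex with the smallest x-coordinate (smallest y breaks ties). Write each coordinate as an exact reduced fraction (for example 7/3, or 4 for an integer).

1. After x ≥ 8: [(8,293/15) (8,21/5) (14,0) (18,17) (15,20)]
2. After x ≤ 19: [(8,293/15) (8,21/5) (14,0) (18,17) (15,20)]
3. After y ≥ 4: [(8,293/15) (8,21/5) (58/7,4) (254/17,4) (18,17) (15,20)]
4. After y ≤ 9: [(8,9) (8,21/5) (58/7,4) (254/17,4) (274/17,9)]
5. Canonical ring: [(8,21/5) (58/7,4) (254/17,4) (274/17,9) (8,9)]

Clipped polygon: [(8,21/5) (58/7,4) (254/17,4) (274/17,9) (8,9)]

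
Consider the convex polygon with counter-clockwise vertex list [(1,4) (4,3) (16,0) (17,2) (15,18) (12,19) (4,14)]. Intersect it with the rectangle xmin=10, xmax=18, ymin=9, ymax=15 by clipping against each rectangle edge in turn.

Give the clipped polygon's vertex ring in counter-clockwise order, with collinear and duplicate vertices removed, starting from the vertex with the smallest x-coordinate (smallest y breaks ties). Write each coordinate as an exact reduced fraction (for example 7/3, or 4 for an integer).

Clipped polygon: [(10,9) (129/8,9) (123/8,15) (10,15)]

1. After x ≥ 10: [(10,3/2) (16,0) (17,2) (15,18) (12,19) (10,71/4)]
2. After x ≤ 18: [(10,3/2) (16,0) (17,2) (15,18) (12,19) (10,71/4)]
3. After y ≥ 9: [(10,9) (129/8,9) (15,18) (12,19) (10,71/4)]
4. After y ≤ 15: [(10,15) (10,9) (129/8,9) (123/8,15)]
5. Canonical ring: [(10,9) (129/8,9) (123/8,15) (10,15)]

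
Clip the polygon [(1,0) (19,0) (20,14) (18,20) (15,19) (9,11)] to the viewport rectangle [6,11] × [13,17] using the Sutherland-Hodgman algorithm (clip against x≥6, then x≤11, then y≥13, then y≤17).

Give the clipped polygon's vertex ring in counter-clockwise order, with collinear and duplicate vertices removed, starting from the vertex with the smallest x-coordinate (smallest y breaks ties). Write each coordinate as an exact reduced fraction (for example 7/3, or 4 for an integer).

1. After x ≥ 6: [(6,55/8) (6,0) (19,0) (20,14) (18,20) (15,19) (9,11)]
2. After x ≤ 11: [(6,55/8) (6,0) (11,0) (11,41/3) (9,11)]
3. After y ≥ 13: [(11,13) (11,41/3) (21/2,13)]
4. After y ≤ 17: [(11,13) (11,41/3) (21/2,13)]
5. Canonical ring: [(21/2,13) (11,13) (11,41/3)]

Clipped polygon: [(21/2,13) (11,13) (11,41/3)]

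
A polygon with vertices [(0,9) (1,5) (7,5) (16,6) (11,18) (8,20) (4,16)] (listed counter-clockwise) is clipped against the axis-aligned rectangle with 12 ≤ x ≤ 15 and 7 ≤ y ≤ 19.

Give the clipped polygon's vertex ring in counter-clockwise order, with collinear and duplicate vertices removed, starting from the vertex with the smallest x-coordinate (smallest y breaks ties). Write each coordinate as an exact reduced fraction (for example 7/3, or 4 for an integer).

Clipped polygon: [(12,7) (15,7) (15,42/5) (12,78/5)]

1. After x ≥ 12: [(12,50/9) (16,6) (12,78/5)]
2. After x ≤ 15: [(12,50/9) (15,53/9) (15,42/5) (12,78/5)]
3. After y ≥ 7: [(12,7) (15,7) (15,42/5) (12,78/5)]
4. After y ≤ 19: [(12,7) (15,7) (15,42/5) (12,78/5)]
5. Canonical ring: [(12,7) (15,7) (15,42/5) (12,78/5)]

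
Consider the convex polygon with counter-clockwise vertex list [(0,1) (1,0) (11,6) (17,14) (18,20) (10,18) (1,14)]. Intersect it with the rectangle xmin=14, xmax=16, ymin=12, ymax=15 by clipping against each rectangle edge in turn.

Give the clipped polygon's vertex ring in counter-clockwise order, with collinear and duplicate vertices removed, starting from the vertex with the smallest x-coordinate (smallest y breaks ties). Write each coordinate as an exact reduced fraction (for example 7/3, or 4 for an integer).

1. After x ≥ 14: [(14,10) (17,14) (18,20) (14,19)]
2. After x ≤ 16: [(14,10) (16,38/3) (16,39/2) (14,19)]
3. After y ≥ 12: [(14,12) (31/2,12) (16,38/3) (16,39/2) (14,19)]
4. After y ≤ 15: [(14,15) (14,12) (31/2,12) (16,38/3) (16,15)]
5. Canonical ring: [(14,12) (31/2,12) (16,38/3) (16,15) (14,15)]

Clipped polygon: [(14,12) (31/2,12) (16,38/3) (16,15) (14,15)]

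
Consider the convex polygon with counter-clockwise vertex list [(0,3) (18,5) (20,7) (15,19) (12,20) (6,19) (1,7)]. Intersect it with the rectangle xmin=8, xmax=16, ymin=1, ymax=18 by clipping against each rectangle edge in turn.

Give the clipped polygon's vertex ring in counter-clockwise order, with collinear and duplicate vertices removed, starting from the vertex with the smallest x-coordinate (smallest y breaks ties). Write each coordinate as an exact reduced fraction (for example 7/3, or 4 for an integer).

Clipped polygon: [(8,35/9) (16,43/9) (16,83/5) (185/12,18) (8,18)]

1. After x ≥ 8: [(8,35/9) (18,5) (20,7) (15,19) (12,20) (8,58/3)]
2. After x ≤ 16: [(8,35/9) (16,43/9) (16,83/5) (15,19) (12,20) (8,58/3)]
3. After y ≥ 1: [(8,35/9) (16,43/9) (16,83/5) (15,19) (12,20) (8,58/3)]
4. After y ≤ 18: [(8,18) (8,35/9) (16,43/9) (16,83/5) (185/12,18)]
5. Canonical ring: [(8,35/9) (16,43/9) (16,83/5) (185/12,18) (8,18)]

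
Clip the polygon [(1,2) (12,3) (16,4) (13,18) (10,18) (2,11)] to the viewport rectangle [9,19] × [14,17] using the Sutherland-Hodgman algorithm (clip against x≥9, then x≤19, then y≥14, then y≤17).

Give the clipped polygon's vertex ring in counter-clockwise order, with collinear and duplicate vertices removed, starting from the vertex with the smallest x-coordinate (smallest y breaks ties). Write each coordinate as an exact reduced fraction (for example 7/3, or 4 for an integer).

1. After x ≥ 9: [(9,30/11) (12,3) (16,4) (13,18) (10,18) (9,137/8)]
2. After x ≤ 19: [(9,30/11) (12,3) (16,4) (13,18) (10,18) (9,137/8)]
3. After y ≥ 14: [(9,14) (97/7,14) (13,18) (10,18) (9,137/8)]
4. After y ≤ 17: [(9,17) (9,14) (97/7,14) (185/14,17)]
5. Canonical ring: [(9,14) (97/7,14) (185/14,17) (9,17)]

Clipped polygon: [(9,14) (97/7,14) (185/14,17) (9,17)]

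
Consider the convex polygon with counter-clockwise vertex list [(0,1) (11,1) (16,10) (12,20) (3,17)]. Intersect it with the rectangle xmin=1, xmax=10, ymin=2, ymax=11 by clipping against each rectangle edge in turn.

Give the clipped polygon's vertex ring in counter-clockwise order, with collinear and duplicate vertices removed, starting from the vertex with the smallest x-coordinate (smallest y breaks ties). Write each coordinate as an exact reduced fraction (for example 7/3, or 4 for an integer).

Clipped polygon: [(1,2) (10,2) (10,11) (15/8,11) (1,19/3)]

1. After x ≥ 1: [(1,19/3) (1,1) (11,1) (16,10) (12,20) (3,17)]
2. After x ≤ 10: [(1,19/3) (1,1) (10,1) (10,58/3) (3,17)]
3. After y ≥ 2: [(1,19/3) (1,2) (10,2) (10,58/3) (3,17)]
4. After y ≤ 11: [(15/8,11) (1,19/3) (1,2) (10,2) (10,11)]
5. Canonical ring: [(1,2) (10,2) (10,11) (15/8,11) (1,19/3)]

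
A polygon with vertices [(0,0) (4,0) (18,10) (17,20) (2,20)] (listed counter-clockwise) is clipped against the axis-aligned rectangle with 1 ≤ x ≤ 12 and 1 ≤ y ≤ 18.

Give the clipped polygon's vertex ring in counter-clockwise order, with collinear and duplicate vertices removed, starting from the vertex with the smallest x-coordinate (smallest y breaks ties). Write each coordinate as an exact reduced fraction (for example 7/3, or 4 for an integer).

Clipped polygon: [(1,1) (27/5,1) (12,40/7) (12,18) (9/5,18) (1,10)]

1. After x ≥ 1: [(1,10) (1,0) (4,0) (18,10) (17,20) (2,20)]
2. After x ≤ 12: [(1,10) (1,0) (4,0) (12,40/7) (12,20) (2,20)]
3. After y ≥ 1: [(1,10) (1,1) (27/5,1) (12,40/7) (12,20) (2,20)]
4. After y ≤ 18: [(9/5,18) (1,10) (1,1) (27/5,1) (12,40/7) (12,18)]
5. Canonical ring: [(1,1) (27/5,1) (12,40/7) (12,18) (9/5,18) (1,10)]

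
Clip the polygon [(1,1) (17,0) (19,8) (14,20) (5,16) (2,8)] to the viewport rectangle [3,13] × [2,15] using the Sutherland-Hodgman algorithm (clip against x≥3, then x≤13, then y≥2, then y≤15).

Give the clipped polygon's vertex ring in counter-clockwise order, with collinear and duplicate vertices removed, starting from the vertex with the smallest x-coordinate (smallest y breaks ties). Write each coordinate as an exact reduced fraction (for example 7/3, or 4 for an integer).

Clipped polygon: [(3,2) (13,2) (13,15) (37/8,15) (3,32/3)]

1. After x ≥ 3: [(3,7/8) (17,0) (19,8) (14,20) (5,16) (3,32/3)]
2. After x ≤ 13: [(3,7/8) (13,1/4) (13,176/9) (5,16) (3,32/3)]
3. After y ≥ 2: [(3,2) (13,2) (13,176/9) (5,16) (3,32/3)]
4. After y ≤ 15: [(3,2) (13,2) (13,15) (37/8,15) (3,32/3)]
5. Canonical ring: [(3,2) (13,2) (13,15) (37/8,15) (3,32/3)]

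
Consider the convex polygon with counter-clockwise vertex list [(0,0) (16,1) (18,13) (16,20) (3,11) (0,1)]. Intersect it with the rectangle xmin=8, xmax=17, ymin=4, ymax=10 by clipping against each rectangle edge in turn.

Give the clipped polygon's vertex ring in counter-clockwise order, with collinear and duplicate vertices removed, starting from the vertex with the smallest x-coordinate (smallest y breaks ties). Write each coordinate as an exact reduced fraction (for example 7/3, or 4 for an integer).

1. After x ≥ 8: [(8,1/2) (16,1) (18,13) (16,20) (8,188/13)]
2. After x ≤ 17: [(8,1/2) (16,1) (17,7) (17,33/2) (16,20) (8,188/13)]
3. After y ≥ 4: [(8,4) (33/2,4) (17,7) (17,33/2) (16,20) (8,188/13)]
4. After y ≤ 10: [(8,10) (8,4) (33/2,4) (17,7) (17,10)]
5. Canonical ring: [(8,4) (33/2,4) (17,7) (17,10) (8,10)]

Clipped polygon: [(8,4) (33/2,4) (17,7) (17,10) (8,10)]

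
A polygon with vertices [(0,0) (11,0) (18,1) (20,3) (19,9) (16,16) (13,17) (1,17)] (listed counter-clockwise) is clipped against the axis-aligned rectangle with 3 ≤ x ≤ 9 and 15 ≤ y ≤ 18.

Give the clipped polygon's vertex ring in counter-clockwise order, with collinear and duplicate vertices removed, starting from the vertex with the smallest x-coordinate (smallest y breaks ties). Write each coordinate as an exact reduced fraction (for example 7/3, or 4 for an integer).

1. After x ≥ 3: [(3,0) (11,0) (18,1) (20,3) (19,9) (16,16) (13,17) (3,17)]
2. After x ≤ 9: [(3,0) (9,0) (9,17) (3,17)]
3. After y ≥ 15: [(3,15) (9,15) (9,17) (3,17)]
4. After y ≤ 18: [(3,15) (9,15) (9,17) (3,17)]
5. Canonical ring: [(3,15) (9,15) (9,17) (3,17)]

Clipped polygon: [(3,15) (9,15) (9,17) (3,17)]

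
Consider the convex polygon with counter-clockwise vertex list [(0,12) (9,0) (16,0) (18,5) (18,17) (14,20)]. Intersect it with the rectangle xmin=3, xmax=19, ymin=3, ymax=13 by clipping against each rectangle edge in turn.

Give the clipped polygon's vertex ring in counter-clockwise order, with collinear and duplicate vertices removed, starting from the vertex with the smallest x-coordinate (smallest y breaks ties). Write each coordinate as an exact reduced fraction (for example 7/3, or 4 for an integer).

Clipped polygon: [(3,8) (27/4,3) (86/5,3) (18,5) (18,13) (3,13)]

1. After x ≥ 3: [(3,96/7) (3,8) (9,0) (16,0) (18,5) (18,17) (14,20)]
2. After x ≤ 19: [(3,96/7) (3,8) (9,0) (16,0) (18,5) (18,17) (14,20)]
3. After y ≥ 3: [(3,96/7) (3,8) (27/4,3) (86/5,3) (18,5) (18,17) (14,20)]
4. After y ≤ 13: [(3,13) (3,8) (27/4,3) (86/5,3) (18,5) (18,13)]
5. Canonical ring: [(3,8) (27/4,3) (86/5,3) (18,5) (18,13) (3,13)]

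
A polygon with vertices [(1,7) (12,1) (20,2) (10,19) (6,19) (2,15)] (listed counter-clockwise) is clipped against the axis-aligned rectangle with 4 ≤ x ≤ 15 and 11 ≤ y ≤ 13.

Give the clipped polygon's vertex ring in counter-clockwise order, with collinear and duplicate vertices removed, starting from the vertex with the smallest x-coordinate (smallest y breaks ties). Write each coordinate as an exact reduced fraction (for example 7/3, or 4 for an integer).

1. After x ≥ 4: [(4,59/11) (12,1) (20,2) (10,19) (6,19) (4,17)]
2. After x ≤ 15: [(4,59/11) (12,1) (15,11/8) (15,21/2) (10,19) (6,19) (4,17)]
3. After y ≥ 11: [(4,11) (250/17,11) (10,19) (6,19) (4,17)]
4. After y ≤ 13: [(4,13) (4,11) (250/17,11) (230/17,13)]
5. Canonical ring: [(4,11) (250/17,11) (230/17,13) (4,13)]

Clipped polygon: [(4,11) (250/17,11) (230/17,13) (4,13)]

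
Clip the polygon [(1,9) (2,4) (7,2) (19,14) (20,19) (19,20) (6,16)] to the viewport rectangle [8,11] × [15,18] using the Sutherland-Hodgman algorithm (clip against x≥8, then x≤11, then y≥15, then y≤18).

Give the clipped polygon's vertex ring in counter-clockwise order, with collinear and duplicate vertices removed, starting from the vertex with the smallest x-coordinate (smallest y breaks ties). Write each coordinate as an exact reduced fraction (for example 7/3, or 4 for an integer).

Clipped polygon: [(8,15) (11,15) (11,228/13) (8,216/13)]

1. After x ≥ 8: [(8,3) (19,14) (20,19) (19,20) (8,216/13)]
2. After x ≤ 11: [(8,3) (11,6) (11,228/13) (8,216/13)]
3. After y ≥ 15: [(8,15) (11,15) (11,228/13) (8,216/13)]
4. After y ≤ 18: [(8,15) (11,15) (11,228/13) (8,216/13)]
5. Canonical ring: [(8,15) (11,15) (11,228/13) (8,216/13)]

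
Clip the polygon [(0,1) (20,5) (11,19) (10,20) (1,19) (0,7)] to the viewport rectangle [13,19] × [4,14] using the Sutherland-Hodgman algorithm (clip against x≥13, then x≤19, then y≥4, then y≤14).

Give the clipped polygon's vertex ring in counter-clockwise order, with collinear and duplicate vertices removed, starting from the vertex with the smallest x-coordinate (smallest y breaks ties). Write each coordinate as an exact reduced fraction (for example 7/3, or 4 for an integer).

1. After x ≥ 13: [(13,18/5) (20,5) (13,143/9)]
2. After x ≤ 19: [(13,18/5) (19,24/5) (19,59/9) (13,143/9)]
3. After y ≥ 4: [(13,4) (15,4) (19,24/5) (19,59/9) (13,143/9)]
4. After y ≤ 14: [(13,14) (13,4) (15,4) (19,24/5) (19,59/9) (199/14,14)]
5. Canonical ring: [(13,4) (15,4) (19,24/5) (19,59/9) (199/14,14) (13,14)]

Clipped polygon: [(13,4) (15,4) (19,24/5) (19,59/9) (199/14,14) (13,14)]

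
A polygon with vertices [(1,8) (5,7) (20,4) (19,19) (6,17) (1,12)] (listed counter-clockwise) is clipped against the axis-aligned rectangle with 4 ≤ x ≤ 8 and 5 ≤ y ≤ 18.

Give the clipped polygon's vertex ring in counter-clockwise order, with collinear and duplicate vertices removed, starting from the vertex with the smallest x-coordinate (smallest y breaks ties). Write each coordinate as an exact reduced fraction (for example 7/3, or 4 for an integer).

Clipped polygon: [(4,29/4) (5,7) (8,32/5) (8,225/13) (6,17) (4,15)]

1. After x ≥ 4: [(4,29/4) (5,7) (20,4) (19,19) (6,17) (4,15)]
2. After x ≤ 8: [(4,29/4) (5,7) (8,32/5) (8,225/13) (6,17) (4,15)]
3. After y ≥ 5: [(4,29/4) (5,7) (8,32/5) (8,225/13) (6,17) (4,15)]
4. After y ≤ 18: [(4,29/4) (5,7) (8,32/5) (8,225/13) (6,17) (4,15)]
5. Canonical ring: [(4,29/4) (5,7) (8,32/5) (8,225/13) (6,17) (4,15)]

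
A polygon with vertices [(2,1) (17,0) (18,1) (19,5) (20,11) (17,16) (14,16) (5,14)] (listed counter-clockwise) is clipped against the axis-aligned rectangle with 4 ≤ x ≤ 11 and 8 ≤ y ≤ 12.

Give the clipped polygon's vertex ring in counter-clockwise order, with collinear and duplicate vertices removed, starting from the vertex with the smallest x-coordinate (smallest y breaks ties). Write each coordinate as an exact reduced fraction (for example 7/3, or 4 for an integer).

Clipped polygon: [(4,8) (11,8) (11,12) (59/13,12) (4,29/3)]

1. After x ≥ 4: [(4,29/3) (4,13/15) (17,0) (18,1) (19,5) (20,11) (17,16) (14,16) (5,14)]
2. After x ≤ 11: [(4,29/3) (4,13/15) (11,2/5) (11,46/3) (5,14)]
3. After y ≥ 8: [(4,29/3) (4,8) (11,8) (11,46/3) (5,14)]
4. After y ≤ 12: [(59/13,12) (4,29/3) (4,8) (11,8) (11,12)]
5. Canonical ring: [(4,8) (11,8) (11,12) (59/13,12) (4,29/3)]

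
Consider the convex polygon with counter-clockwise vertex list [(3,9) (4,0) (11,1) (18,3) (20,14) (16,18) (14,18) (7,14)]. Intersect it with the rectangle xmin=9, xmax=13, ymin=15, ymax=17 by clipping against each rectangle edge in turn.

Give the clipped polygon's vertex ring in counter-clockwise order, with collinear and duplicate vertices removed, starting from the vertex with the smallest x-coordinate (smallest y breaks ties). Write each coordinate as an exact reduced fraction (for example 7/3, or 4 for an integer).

Clipped polygon: [(9,15) (13,15) (13,17) (49/4,17) (9,106/7)]

1. After x ≥ 9: [(9,5/7) (11,1) (18,3) (20,14) (16,18) (14,18) (9,106/7)]
2. After x ≤ 13: [(9,5/7) (11,1) (13,11/7) (13,122/7) (9,106/7)]
3. After y ≥ 15: [(9,15) (13,15) (13,122/7) (9,106/7)]
4. After y ≤ 17: [(9,15) (13,15) (13,17) (49/4,17) (9,106/7)]
5. Canonical ring: [(9,15) (13,15) (13,17) (49/4,17) (9,106/7)]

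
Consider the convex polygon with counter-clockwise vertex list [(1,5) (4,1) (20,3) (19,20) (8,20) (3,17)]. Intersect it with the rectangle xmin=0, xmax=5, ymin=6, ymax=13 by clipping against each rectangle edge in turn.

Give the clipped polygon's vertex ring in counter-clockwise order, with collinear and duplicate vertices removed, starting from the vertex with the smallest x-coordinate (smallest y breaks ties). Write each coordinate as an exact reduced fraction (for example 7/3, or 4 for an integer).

Clipped polygon: [(7/6,6) (5,6) (5,13) (7/3,13)]

1. After x ≥ 0: [(1,5) (4,1) (20,3) (19,20) (8,20) (3,17)]
2. After x ≤ 5: [(1,5) (4,1) (5,9/8) (5,91/5) (3,17)]
3. After y ≥ 6: [(7/6,6) (5,6) (5,91/5) (3,17)]
4. After y ≤ 13: [(7/3,13) (7/6,6) (5,6) (5,13)]
5. Canonical ring: [(7/6,6) (5,6) (5,13) (7/3,13)]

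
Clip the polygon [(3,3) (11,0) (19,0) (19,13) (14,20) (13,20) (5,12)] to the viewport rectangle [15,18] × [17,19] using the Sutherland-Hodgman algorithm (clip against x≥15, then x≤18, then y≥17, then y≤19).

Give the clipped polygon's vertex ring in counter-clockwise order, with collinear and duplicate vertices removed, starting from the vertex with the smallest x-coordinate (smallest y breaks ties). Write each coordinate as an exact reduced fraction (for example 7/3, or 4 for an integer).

Clipped polygon: [(15,17) (113/7,17) (15,93/5)]

1. After x ≥ 15: [(15,0) (19,0) (19,13) (15,93/5)]
2. After x ≤ 18: [(15,0) (18,0) (18,72/5) (15,93/5)]
3. After y ≥ 17: [(15,17) (113/7,17) (15,93/5)]
4. After y ≤ 19: [(15,17) (113/7,17) (15,93/5)]
5. Canonical ring: [(15,17) (113/7,17) (15,93/5)]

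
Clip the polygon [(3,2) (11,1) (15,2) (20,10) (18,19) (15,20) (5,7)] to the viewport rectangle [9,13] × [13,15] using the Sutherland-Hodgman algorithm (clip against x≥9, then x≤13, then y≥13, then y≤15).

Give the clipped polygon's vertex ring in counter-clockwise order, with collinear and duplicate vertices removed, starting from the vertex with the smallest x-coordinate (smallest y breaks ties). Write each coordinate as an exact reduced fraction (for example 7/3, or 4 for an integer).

1. After x ≥ 9: [(9,5/4) (11,1) (15,2) (20,10) (18,19) (15,20) (9,61/5)]
2. After x ≤ 13: [(9,5/4) (11,1) (13,3/2) (13,87/5) (9,61/5)]
3. After y ≥ 13: [(13,13) (13,87/5) (125/13,13)]
4. After y ≤ 15: [(13,13) (13,15) (145/13,15) (125/13,13)]
5. Canonical ring: [(125/13,13) (13,13) (13,15) (145/13,15)]

Clipped polygon: [(125/13,13) (13,13) (13,15) (145/13,15)]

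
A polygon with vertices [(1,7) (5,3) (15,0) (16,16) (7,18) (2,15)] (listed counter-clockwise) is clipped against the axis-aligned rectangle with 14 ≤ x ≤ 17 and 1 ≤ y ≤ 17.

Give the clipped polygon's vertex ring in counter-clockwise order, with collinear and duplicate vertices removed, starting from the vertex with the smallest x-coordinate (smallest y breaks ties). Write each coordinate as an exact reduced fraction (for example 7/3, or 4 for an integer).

1. After x ≥ 14: [(14,3/10) (15,0) (16,16) (14,148/9)]
2. After x ≤ 17: [(14,3/10) (15,0) (16,16) (14,148/9)]
3. After y ≥ 1: [(14,1) (241/16,1) (16,16) (14,148/9)]
4. After y ≤ 17: [(14,1) (241/16,1) (16,16) (14,148/9)]
5. Canonical ring: [(14,1) (241/16,1) (16,16) (14,148/9)]

Clipped polygon: [(14,1) (241/16,1) (16,16) (14,148/9)]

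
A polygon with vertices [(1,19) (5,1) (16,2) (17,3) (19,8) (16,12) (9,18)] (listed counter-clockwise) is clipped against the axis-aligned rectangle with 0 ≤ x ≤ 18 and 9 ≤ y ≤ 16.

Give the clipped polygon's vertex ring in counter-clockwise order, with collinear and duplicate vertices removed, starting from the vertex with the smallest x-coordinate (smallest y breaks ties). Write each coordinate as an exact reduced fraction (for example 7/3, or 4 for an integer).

Clipped polygon: [(5/3,16) (29/9,9) (18,9) (18,28/3) (16,12) (34/3,16)]

1. After x ≥ 0: [(1,19) (5,1) (16,2) (17,3) (19,8) (16,12) (9,18)]
2. After x ≤ 18: [(1,19) (5,1) (16,2) (17,3) (18,11/2) (18,28/3) (16,12) (9,18)]
3. After y ≥ 9: [(1,19) (29/9,9) (18,9) (18,28/3) (16,12) (9,18)]
4. After y ≤ 16: [(5/3,16) (29/9,9) (18,9) (18,28/3) (16,12) (34/3,16)]
5. Canonical ring: [(5/3,16) (29/9,9) (18,9) (18,28/3) (16,12) (34/3,16)]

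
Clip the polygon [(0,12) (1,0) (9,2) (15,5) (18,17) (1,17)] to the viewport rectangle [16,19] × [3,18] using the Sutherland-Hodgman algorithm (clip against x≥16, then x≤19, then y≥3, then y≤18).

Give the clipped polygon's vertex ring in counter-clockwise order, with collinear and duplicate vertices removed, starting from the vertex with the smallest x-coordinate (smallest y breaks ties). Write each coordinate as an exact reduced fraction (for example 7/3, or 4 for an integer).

Clipped polygon: [(16,9) (18,17) (16,17)]

1. After x ≥ 16: [(16,9) (18,17) (16,17)]
2. After x ≤ 19: [(16,9) (18,17) (16,17)]
3. After y ≥ 3: [(16,9) (18,17) (16,17)]
4. After y ≤ 18: [(16,9) (18,17) (16,17)]
5. Canonical ring: [(16,9) (18,17) (16,17)]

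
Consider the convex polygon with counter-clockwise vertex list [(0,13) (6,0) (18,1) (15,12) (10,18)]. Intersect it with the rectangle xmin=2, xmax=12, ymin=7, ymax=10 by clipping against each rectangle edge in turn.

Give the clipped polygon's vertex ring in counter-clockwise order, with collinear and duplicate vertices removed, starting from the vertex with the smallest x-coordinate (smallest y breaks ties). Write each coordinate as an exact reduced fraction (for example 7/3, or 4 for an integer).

Clipped polygon: [(2,26/3) (36/13,7) (12,7) (12,10) (2,10)]

1. After x ≥ 2: [(2,14) (2,26/3) (6,0) (18,1) (15,12) (10,18)]
2. After x ≤ 12: [(2,14) (2,26/3) (6,0) (12,1/2) (12,78/5) (10,18)]
3. After y ≥ 7: [(2,14) (2,26/3) (36/13,7) (12,7) (12,78/5) (10,18)]
4. After y ≤ 10: [(2,10) (2,26/3) (36/13,7) (12,7) (12,10)]
5. Canonical ring: [(2,26/3) (36/13,7) (12,7) (12,10) (2,10)]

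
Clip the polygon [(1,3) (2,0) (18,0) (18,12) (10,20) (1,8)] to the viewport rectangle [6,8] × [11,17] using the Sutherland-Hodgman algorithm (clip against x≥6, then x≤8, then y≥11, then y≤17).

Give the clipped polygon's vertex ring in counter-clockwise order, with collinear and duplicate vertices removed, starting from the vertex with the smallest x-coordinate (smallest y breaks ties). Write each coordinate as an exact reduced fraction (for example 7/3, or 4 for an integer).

Clipped polygon: [(6,11) (8,11) (8,17) (31/4,17) (6,44/3)]

1. After x ≥ 6: [(6,0) (18,0) (18,12) (10,20) (6,44/3)]
2. After x ≤ 8: [(6,0) (8,0) (8,52/3) (6,44/3)]
3. After y ≥ 11: [(6,11) (8,11) (8,52/3) (6,44/3)]
4. After y ≤ 17: [(6,11) (8,11) (8,17) (31/4,17) (6,44/3)]
5. Canonical ring: [(6,11) (8,11) (8,17) (31/4,17) (6,44/3)]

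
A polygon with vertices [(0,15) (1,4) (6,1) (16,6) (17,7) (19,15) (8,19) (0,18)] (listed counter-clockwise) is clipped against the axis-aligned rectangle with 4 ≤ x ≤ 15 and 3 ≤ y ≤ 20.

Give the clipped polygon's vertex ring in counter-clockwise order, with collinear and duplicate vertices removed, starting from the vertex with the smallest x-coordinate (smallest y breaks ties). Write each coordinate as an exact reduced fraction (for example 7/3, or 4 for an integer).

1. After x ≥ 4: [(4,11/5) (6,1) (16,6) (17,7) (19,15) (8,19) (4,37/2)]
2. After x ≤ 15: [(4,11/5) (6,1) (15,11/2) (15,181/11) (8,19) (4,37/2)]
3. After y ≥ 3: [(4,3) (10,3) (15,11/2) (15,181/11) (8,19) (4,37/2)]
4. After y ≤ 20: [(4,3) (10,3) (15,11/2) (15,181/11) (8,19) (4,37/2)]
5. Canonical ring: [(4,3) (10,3) (15,11/2) (15,181/11) (8,19) (4,37/2)]

Clipped polygon: [(4,3) (10,3) (15,11/2) (15,181/11) (8,19) (4,37/2)]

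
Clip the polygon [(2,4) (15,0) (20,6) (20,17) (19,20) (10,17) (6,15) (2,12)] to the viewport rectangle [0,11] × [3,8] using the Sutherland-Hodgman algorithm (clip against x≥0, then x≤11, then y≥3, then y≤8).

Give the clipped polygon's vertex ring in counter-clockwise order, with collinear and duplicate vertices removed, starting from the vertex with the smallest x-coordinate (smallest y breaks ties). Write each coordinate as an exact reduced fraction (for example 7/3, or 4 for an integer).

1. After x ≥ 0: [(2,4) (15,0) (20,6) (20,17) (19,20) (10,17) (6,15) (2,12)]
2. After x ≤ 11: [(2,4) (11,16/13) (11,52/3) (10,17) (6,15) (2,12)]
3. After y ≥ 3: [(2,4) (21/4,3) (11,3) (11,52/3) (10,17) (6,15) (2,12)]
4. After y ≤ 8: [(2,8) (2,4) (21/4,3) (11,3) (11,8)]
5. Canonical ring: [(2,4) (21/4,3) (11,3) (11,8) (2,8)]

Clipped polygon: [(2,4) (21/4,3) (11,3) (11,8) (2,8)]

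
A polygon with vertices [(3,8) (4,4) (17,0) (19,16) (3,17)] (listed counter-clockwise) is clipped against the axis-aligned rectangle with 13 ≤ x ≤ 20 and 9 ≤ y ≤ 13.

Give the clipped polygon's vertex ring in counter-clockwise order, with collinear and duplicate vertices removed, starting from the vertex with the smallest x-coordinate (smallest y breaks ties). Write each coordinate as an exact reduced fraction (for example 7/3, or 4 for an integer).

1. After x ≥ 13: [(13,16/13) (17,0) (19,16) (13,131/8)]
2. After x ≤ 20: [(13,16/13) (17,0) (19,16) (13,131/8)]
3. After y ≥ 9: [(13,9) (145/8,9) (19,16) (13,131/8)]
4. After y ≤ 13: [(13,13) (13,9) (145/8,9) (149/8,13)]
5. Canonical ring: [(13,9) (145/8,9) (149/8,13) (13,13)]

Clipped polygon: [(13,9) (145/8,9) (149/8,13) (13,13)]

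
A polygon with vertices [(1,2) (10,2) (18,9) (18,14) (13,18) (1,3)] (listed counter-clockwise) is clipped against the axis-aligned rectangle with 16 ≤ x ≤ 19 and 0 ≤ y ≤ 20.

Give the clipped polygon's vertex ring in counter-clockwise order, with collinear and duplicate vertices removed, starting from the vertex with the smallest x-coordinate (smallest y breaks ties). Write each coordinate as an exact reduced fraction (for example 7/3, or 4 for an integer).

1. After x ≥ 16: [(16,29/4) (18,9) (18,14) (16,78/5)]
2. After x ≤ 19: [(16,29/4) (18,9) (18,14) (16,78/5)]
3. After y ≥ 0: [(16,29/4) (18,9) (18,14) (16,78/5)]
4. After y ≤ 20: [(16,29/4) (18,9) (18,14) (16,78/5)]
5. Canonical ring: [(16,29/4) (18,9) (18,14) (16,78/5)]

Clipped polygon: [(16,29/4) (18,9) (18,14) (16,78/5)]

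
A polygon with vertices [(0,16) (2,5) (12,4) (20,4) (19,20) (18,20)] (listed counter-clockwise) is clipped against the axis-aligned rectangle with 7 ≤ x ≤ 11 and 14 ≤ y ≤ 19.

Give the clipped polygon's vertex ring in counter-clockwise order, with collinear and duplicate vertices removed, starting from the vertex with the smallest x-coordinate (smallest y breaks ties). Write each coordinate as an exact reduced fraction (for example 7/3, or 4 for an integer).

1. After x ≥ 7: [(7,158/9) (7,9/2) (12,4) (20,4) (19,20) (18,20)]
2. After x ≤ 11: [(11,166/9) (7,158/9) (7,9/2) (11,41/10)]
3. After y ≥ 14: [(11,14) (11,166/9) (7,158/9) (7,14)]
4. After y ≤ 19: [(11,14) (11,166/9) (7,158/9) (7,14)]
5. Canonical ring: [(7,14) (11,14) (11,166/9) (7,158/9)]

Clipped polygon: [(7,14) (11,14) (11,166/9) (7,158/9)]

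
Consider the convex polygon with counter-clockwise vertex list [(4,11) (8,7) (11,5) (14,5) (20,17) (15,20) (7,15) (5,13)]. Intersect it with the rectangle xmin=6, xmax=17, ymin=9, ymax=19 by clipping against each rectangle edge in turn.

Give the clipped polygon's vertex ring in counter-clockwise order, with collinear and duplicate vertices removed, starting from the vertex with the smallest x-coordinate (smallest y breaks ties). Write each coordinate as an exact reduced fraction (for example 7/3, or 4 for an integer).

Clipped polygon: [(6,9) (16,9) (17,11) (17,94/5) (50/3,19) (67/5,19) (7,15) (6,14)]

1. After x ≥ 6: [(6,9) (8,7) (11,5) (14,5) (20,17) (15,20) (7,15) (6,14)]
2. After x ≤ 17: [(6,9) (8,7) (11,5) (14,5) (17,11) (17,94/5) (15,20) (7,15) (6,14)]
3. After y ≥ 9: [(6,9) (6,9) (16,9) (17,11) (17,94/5) (15,20) (7,15) (6,14)]
4. After y ≤ 19: [(6,9) (6,9) (16,9) (17,11) (17,94/5) (50/3,19) (67/5,19) (7,15) (6,14)]
5. Canonical ring: [(6,9) (16,9) (17,11) (17,94/5) (50/3,19) (67/5,19) (7,15) (6,14)]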